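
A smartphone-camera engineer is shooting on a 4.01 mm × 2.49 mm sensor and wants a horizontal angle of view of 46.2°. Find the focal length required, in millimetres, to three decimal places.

From α = 2·arctan(w/2f) we get f = w / (2·tan(α/2)).
With w = 4.01 mm and α/2 = 23.1°, tan(α/2) ≈ 0.42654, so f ≈ 4.01 / 0.85307 ≈ 4.7007 mm.

4.701 mm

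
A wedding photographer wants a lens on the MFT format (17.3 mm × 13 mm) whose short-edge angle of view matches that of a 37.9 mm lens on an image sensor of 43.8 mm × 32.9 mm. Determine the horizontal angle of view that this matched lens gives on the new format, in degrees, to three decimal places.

60.022°

Equal short-edge AOV ⇒ f₂ = f₁ · 13/32.9 = 37.9 × 0.39514 ≈ 14.9757 mm.
Horizontal AOV on the new format = 2·arctan(17.3 / (2 × 14.9757)) = 2·arctan(0.57760) ≈ 60.0217°.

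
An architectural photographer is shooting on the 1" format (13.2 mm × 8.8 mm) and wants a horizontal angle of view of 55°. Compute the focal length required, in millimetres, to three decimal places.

12.678 mm

From α = 2·arctan(w/2f) we get f = w / (2·tan(α/2)).
With w = 13.2 mm and α/2 = 27.5°, tan(α/2) ≈ 0.52057, so f ≈ 13.2 / 1.04113 ≈ 12.6785 mm.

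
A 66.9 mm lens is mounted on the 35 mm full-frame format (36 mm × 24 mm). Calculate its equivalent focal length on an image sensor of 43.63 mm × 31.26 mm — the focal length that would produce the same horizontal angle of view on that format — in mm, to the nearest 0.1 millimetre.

81.1 mm

Equal angle of view means equal width/f ratio, so f₂ = f₁ · (width₂/width₁) = 66.9 × 43.63/36.
f₂ = 66.9 × 1.21194 ≈ 81.079 mm.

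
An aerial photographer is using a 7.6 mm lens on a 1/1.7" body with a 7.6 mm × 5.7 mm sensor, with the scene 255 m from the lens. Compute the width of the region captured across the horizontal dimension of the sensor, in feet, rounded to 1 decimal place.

836.6 ft

dₒ: 255 m = 255000 mm.
Similar triangles through the lens centre give W/dₒ = w/dᵢ; with 1/f = 1/dₒ + 1/dᵢ this gives W = w·(dₒ − f)/f.
W = 7.6 mm × (255000 − 7.6) / 7.6 = 7.6 × 33551.6316 ≈ 254992.400 mm = 254992.400/304.8 ft = 836.589 ft.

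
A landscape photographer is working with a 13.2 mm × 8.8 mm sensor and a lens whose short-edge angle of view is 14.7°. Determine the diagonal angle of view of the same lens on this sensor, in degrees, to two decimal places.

26.18°

From the short-edge AOV: f = 8.8 / (2·tan(7.35°)) = 8.8 / 0.25798 ≈ 34.1112 mm.
Sensor diagonal = √(13.2² + 8.8²) = √251.6800 ≈ 15.8644 mm.
Diagonal AOV = 2·arctan(15.8644 / (2 × 34.1112)) = 2·arctan(0.23254) ≈ 26.1818°.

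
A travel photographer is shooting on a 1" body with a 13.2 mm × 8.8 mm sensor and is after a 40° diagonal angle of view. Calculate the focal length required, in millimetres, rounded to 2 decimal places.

21.79 mm

Sensor diagonal = √(13.2² + 8.8²) = √251.6800 ≈ 15.8644 mm.
From α = 2·arctan(d/2f) we get f = d / (2·tan(α/2)).
With d = 15.8644 mm and α/2 = 20°, tan(α/2) ≈ 0.36397, so f ≈ 15.8644 / 0.72794 ≈ 21.7936 mm.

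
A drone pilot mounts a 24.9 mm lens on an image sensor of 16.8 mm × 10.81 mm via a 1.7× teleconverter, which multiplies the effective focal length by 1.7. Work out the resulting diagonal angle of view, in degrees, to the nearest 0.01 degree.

26.55°

Effective focal length f = 24.9 × 1.7 = 42.33 mm.
Sensor diagonal = √(16.8² + 10.81²) = √399.0961 ≈ 19.9774 mm.
α = 2·arctan(19.977 / (2 × 42.33)) = 2·arctan(0.23597) ≈ 26.5546°.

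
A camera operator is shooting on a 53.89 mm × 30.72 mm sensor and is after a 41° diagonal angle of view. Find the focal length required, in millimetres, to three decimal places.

82.955 mm

Sensor diagonal = √(53.89² + 30.72²) = √3847.8505 ≈ 62.0310 mm.
From α = 2·arctan(d/2f) we get f = d / (2·tan(α/2)).
With d = 62.0310 mm and α/2 = 20.5°, tan(α/2) ≈ 0.37388, so f ≈ 62.0310 / 0.74777 ≈ 82.9548 mm.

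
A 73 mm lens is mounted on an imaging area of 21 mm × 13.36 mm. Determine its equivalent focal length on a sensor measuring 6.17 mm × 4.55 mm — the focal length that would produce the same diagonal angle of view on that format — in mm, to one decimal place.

22.5 mm

Sensor diagonal = √(21² + 13.36²) = √619.4896 ≈ 24.8895 mm.
Sensor diagonal = √(6.17² + 4.55²) = √58.7714 ≈ 7.6663 mm.
Equal angle of view means equal diagonal/f ratio, so f₂ = f₁ · (diagonal₂/diagonal₁) = 73 × 7.6663/24.8895.
f₂ = 73 × 0.30801 ≈ 22.485 mm.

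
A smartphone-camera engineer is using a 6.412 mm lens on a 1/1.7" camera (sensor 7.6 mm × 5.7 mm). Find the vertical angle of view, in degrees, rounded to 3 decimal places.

Angle of view α = 2·arctan(h/2f) with h = 5.7 mm and f = 6.412 mm.
h/2f = 0.44448; arctan(0.44448) ≈ 23.9641°, so α ≈ 47.9283°.

47.928°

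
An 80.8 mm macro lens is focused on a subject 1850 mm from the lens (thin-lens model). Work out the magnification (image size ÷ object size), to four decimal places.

Thin lens: 1/f = 1/dₒ + 1/dᵢ → 1/dᵢ = 1/80.8 − 1/1850 = 0.0118357 mm⁻¹, so dᵢ ≈ 84.4902 mm.
Magnification m = dᵢ/dₒ = 84.4902/1850 ≈ 0.04567.

0.0457×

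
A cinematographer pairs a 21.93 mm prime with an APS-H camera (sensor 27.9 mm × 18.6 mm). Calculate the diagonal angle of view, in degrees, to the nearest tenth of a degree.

Sensor diagonal = √(27.9² + 18.6²) = √1124.3700 ≈ 33.5316 mm.
Angle of view α = 2·arctan(d/2f) with d = 33.5316 mm and f = 21.93 mm.
d/2f = 0.76451; arctan(0.76451) ≈ 37.3985°, so α ≈ 74.7969°.

74.8°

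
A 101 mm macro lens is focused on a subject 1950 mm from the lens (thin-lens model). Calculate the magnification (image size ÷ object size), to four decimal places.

0.0546×

Thin lens: 1/f = 1/dₒ + 1/dᵢ → 1/dᵢ = 1/101 − 1/1950 = 0.0093882 mm⁻¹, so dᵢ ≈ 106.5170 mm.
Magnification m = dᵢ/dₒ = 106.5170/1950 ≈ 0.05462.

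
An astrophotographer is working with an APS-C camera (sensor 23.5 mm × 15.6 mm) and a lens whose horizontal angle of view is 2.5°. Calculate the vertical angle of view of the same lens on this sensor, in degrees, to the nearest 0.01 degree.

From the horizontal AOV: f = 23.5 / (2·tan(1.25°)) = 23.5 / 0.04364 ≈ 538.4949 mm.
Vertical AOV = 2·arctan(15.6 / (2 × 538.4949)) = 2·arctan(0.01448) ≈ 1.6597°.

1.66°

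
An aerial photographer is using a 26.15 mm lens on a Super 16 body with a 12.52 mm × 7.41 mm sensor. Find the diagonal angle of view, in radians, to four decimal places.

0.5426 rad

Sensor diagonal = √(12.52² + 7.41²) = √211.6585 ≈ 14.5485 mm.
Angle of view α = 2·arctan(d/2f) with d = 14.5485 mm and f = 26.15 mm.
d/2f = 0.27817; arctan(0.27817) ≈ 0.2713 rad, so α ≈ 0.5426 rad.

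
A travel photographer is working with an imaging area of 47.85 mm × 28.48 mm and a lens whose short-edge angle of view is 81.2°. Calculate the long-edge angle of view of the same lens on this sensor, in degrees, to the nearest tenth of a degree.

110.4°

From the short-edge AOV: f = 28.48 / (2·tan(40.6°)) = 28.48 / 1.71421 ≈ 16.6141 mm.
Long-edge AOV = 2·arctan(47.85 / (2 × 16.6141)) = 2·arctan(1.44004) ≈ 110.4459°.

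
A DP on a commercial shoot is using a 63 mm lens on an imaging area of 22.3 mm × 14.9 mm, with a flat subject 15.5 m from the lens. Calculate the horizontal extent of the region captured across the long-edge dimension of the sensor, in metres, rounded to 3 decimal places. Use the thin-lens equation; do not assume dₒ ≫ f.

5.464 m

dₒ: 15.5 m = 15500 mm.
Similar triangles through the lens centre give W/dₒ = w/dᵢ; with 1/f = 1/dₒ + 1/dᵢ this gives W = w·(dₒ − f)/f.
W = 22.3 mm × (15500 − 63) / 63 = 22.3 × 245.0317 ≈ 5464.208 mm = 5.46421 m.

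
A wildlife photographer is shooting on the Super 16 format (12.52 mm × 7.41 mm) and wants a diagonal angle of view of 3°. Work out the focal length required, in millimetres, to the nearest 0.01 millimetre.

277.79 mm

Sensor diagonal = √(12.52² + 7.41²) = √211.6585 ≈ 14.5485 mm.
From α = 2·arctan(d/2f) we get f = d / (2·tan(α/2)).
With d = 14.5485 mm and α/2 = 1.5°, tan(α/2) ≈ 0.02619, so f ≈ 14.5485 / 0.05237 ≈ 277.7922 mm.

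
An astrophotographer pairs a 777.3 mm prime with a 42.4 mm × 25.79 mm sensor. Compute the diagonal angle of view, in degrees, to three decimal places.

Sensor diagonal = √(42.4² + 25.79²) = √2462.8841 ≈ 49.6275 mm.
Angle of view α = 2·arctan(d/2f) with d = 49.6275 mm and f = 777.3 mm.
d/2f = 0.03192; arctan(0.03192) ≈ 1.8284°, so α ≈ 3.6569°.

3.657°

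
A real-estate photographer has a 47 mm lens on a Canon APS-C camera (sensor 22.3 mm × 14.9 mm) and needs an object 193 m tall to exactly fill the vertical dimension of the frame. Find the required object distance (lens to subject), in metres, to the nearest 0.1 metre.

608.8 m

W: 193 m = 193000 mm.
Magnification m = h/W = dᵢ/dₒ; combined with 1/f = 1/dₒ + 1/dᵢ this gives dₒ = f·(1 + W/h).
dₒ = 47 mm × (1 + 193000/14.9) = 47 × 12954.0201 ≈ 608838.946 mm = 608.839 m.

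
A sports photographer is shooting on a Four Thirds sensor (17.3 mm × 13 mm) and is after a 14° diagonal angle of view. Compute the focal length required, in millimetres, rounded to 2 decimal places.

88.12 mm

Sensor diagonal = √(17.3² + 13²) = √468.2900 ≈ 21.6400 mm.
From α = 2·arctan(d/2f) we get f = d / (2·tan(α/2)).
With d = 21.6400 mm and α/2 = 7°, tan(α/2) ≈ 0.12278, so f ≈ 21.6400 / 0.24557 ≈ 88.1219 mm.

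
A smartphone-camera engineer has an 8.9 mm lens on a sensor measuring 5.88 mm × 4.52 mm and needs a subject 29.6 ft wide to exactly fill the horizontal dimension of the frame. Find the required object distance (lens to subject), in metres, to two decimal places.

W: 29.6 ft × 304.8 mm/ft = 9022.08 mm.
Magnification m = w/W = dᵢ/dₒ; combined with 1/f = 1/dₒ + 1/dᵢ this gives dₒ = f·(1 + W/w).
dₒ = 8.9 mm × (1 + 9022.08/5.88) = 8.9 × 1535.3673 ≈ 13664.769 mm = 13.6648 m.

13.66 m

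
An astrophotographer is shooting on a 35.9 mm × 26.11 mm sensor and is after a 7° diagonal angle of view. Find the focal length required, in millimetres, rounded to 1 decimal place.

362.9 mm

Sensor diagonal = √(35.9² + 26.11²) = √1970.5421 ≈ 44.3908 mm.
From α = 2·arctan(d/2f) we get f = d / (2·tan(α/2)).
With d = 44.3908 mm and α/2 = 3.5°, tan(α/2) ≈ 0.06116, so f ≈ 44.3908 / 0.12233 ≈ 362.8915 mm.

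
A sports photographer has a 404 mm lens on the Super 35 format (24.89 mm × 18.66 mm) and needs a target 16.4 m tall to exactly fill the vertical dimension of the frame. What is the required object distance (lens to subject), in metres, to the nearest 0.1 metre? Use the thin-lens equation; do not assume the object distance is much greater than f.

W: 16.4 m = 16400 mm.
Magnification m = h/W = dᵢ/dₒ; combined with 1/f = 1/dₒ + 1/dᵢ this gives dₒ = f·(1 + W/h).
dₒ = 404 mm × (1 + 16400/18.66) = 404 × 879.8853 ≈ 355473.668 mm = 355.474 m.

355.5 m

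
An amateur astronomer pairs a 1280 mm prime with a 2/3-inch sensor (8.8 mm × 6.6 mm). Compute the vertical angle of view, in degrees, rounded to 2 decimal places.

Angle of view α = 2·arctan(h/2f) with h = 6.6 mm and f = 1280 mm.
h/2f = 0.00258; arctan(0.00258) ≈ 0.1477°, so α ≈ 0.2954°.

0.30°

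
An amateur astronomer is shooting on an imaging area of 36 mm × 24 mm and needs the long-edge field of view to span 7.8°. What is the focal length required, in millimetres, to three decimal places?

From α = 2·arctan(w/2f) we get f = w / (2·tan(α/2)).
With w = 36 mm and α/2 = 3.9°, tan(α/2) ≈ 0.06817, so f ≈ 36 / 0.13635 ≈ 264.0335 mm.

264.034 mm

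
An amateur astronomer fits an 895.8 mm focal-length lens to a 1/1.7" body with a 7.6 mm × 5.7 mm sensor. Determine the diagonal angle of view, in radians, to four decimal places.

0.0106 rad

Sensor diagonal = √(7.6² + 5.7²) = √90.2500 ≈ 9.5000 mm.
Angle of view α = 2·arctan(d/2f) with d = 9.5000 mm and f = 895.8 mm.
d/2f = 0.00530; arctan(0.00530) ≈ 0.0053 rad, so α ≈ 0.0106 rad.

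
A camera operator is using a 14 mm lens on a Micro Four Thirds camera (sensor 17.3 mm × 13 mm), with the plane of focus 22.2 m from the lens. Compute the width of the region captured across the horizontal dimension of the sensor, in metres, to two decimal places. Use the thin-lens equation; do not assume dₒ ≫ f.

dₒ: 22.2 m = 22200 mm.
Similar triangles through the lens centre give W/dₒ = w/dᵢ; with 1/f = 1/dₒ + 1/dᵢ this gives W = w·(dₒ − f)/f.
W = 17.3 mm × (22200 − 14) / 14 = 17.3 × 1584.7143 ≈ 27415.557 mm = 27.4156 m.

27.42 m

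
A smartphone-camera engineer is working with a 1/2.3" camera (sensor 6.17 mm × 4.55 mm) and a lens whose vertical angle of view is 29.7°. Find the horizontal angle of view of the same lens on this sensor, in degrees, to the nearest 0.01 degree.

From the vertical AOV: f = 4.55 / (2·tan(14.85°)) = 4.55 / 0.53029 ≈ 8.5802 mm.
Horizontal AOV = 2·arctan(6.17 / (2 × 8.5802)) = 2·arctan(0.35955) ≈ 39.5519°.

39.55°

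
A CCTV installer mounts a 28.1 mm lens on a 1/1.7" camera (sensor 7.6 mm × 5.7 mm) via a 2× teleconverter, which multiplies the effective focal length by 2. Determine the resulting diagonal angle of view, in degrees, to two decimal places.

9.66°

Effective focal length f = 28.1 × 2 = 56.2 mm.
Sensor diagonal = √(7.6² + 5.7²) = √90.2500 ≈ 9.5000 mm.
α = 2·arctan(9.500 / (2 × 56.2)) = 2·arctan(0.08452) ≈ 9.6623°.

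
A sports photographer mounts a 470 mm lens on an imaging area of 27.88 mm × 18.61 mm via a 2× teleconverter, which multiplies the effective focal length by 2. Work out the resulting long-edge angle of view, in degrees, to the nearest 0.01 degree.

Effective focal length f = 470 × 2 = 940 mm.
α = 2·arctan(27.88 / (2 × 940)) = 2·arctan(0.01483) ≈ 1.6992°.

1.70°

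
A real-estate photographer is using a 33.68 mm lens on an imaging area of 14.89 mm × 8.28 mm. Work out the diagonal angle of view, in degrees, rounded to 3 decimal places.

28.388°

Sensor diagonal = √(14.89² + 8.28²) = √290.2705 ≈ 17.0373 mm.
Angle of view α = 2·arctan(d/2f) with d = 17.0373 mm and f = 33.68 mm.
d/2f = 0.25293; arctan(0.25293) ≈ 14.1941°, so α ≈ 28.3882°.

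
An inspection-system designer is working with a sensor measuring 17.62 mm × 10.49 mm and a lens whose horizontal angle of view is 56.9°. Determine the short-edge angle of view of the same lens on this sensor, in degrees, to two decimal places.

From the horizontal AOV: f = 17.62 / (2·tan(28.45°)) = 17.62 / 1.08365 ≈ 16.2598 mm.
Short-edge AOV = 2·arctan(10.49 / (2 × 16.2598)) = 2·arctan(0.32257) ≈ 35.7567°.

35.76°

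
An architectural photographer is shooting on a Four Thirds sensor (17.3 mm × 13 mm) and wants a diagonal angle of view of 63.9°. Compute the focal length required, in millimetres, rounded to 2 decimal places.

Sensor diagonal = √(17.3² + 13²) = √468.2900 ≈ 21.6400 mm.
From α = 2·arctan(d/2f) we get f = d / (2·tan(α/2)).
With d = 21.6400 mm and α/2 = 31.95°, tan(α/2) ≈ 0.62366, so f ≈ 21.6400 / 1.24731 ≈ 17.3493 mm.

17.35 mm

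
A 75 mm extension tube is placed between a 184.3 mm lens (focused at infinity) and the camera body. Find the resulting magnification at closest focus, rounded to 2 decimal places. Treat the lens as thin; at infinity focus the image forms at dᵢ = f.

The tube moves the image plane from f to f + e, so dᵢ = 184.3 + 75 = 259.3 mm. Focus is achieved when 1/f = 1/dₒ + 1/dᵢ, giving dₒ = 1/(1/f − 1/(f+e)).
Magnification m = dᵢ/dₒ = (f+e)·(1/f − 1/(f+e)) = e/f = 75/184.3 ≈ 0.4069.

0.41×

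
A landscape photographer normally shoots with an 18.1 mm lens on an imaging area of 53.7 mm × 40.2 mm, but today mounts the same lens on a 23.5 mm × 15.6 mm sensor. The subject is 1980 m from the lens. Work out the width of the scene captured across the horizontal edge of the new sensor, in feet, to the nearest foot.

The focal length stays 18.1 mm; the relevant sensor dimension is now w = 23.5 mm. Object distance dₒ = 1980 m = 1.98e+06 mm.
Thin-lens field width W = w·(dₒ − f)/f = 23.5 × (1.98e+06 − 18.1)/18.1 ≈ 2570694.732 mm = 2570694.732/304.8 ft = 8434.04 ft.

8434 ft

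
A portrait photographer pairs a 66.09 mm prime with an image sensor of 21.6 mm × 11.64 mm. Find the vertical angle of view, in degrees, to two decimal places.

Angle of view α = 2·arctan(h/2f) with h = 11.64 mm and f = 66.09 mm.
h/2f = 0.08806; arctan(0.08806) ≈ 5.0326°, so α ≈ 10.0652°.

10.07°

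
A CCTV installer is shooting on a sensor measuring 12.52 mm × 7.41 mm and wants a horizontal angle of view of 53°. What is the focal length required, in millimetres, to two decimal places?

12.56 mm

From α = 2·arctan(w/2f) we get f = w / (2·tan(α/2)).
With w = 12.52 mm and α/2 = 26.5°, tan(α/2) ≈ 0.49858, so f ≈ 12.52 / 0.99716 ≈ 12.5556 mm.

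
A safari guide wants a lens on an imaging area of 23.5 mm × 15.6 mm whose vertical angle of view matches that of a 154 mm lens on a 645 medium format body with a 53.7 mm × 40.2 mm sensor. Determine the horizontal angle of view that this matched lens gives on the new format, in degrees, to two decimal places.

Equal vertical AOV ⇒ f₂ = f₁ · 15.6/40.2 = 154 × 0.38806 ≈ 59.7612 mm.
Horizontal AOV on the new format = 2·arctan(23.5 / (2 × 59.7612)) = 2·arctan(0.19662) ≈ 22.2467°.

22.25°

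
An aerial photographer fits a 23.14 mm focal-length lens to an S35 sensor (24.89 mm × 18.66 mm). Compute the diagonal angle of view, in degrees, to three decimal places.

Sensor diagonal = √(24.89² + 18.66²) = √967.7077 ≈ 31.1080 mm.
Angle of view α = 2·arctan(d/2f) with d = 31.1080 mm and f = 23.14 mm.
d/2f = 0.67217; arctan(0.67217) ≈ 33.9078°, so α ≈ 67.8156°.

67.816°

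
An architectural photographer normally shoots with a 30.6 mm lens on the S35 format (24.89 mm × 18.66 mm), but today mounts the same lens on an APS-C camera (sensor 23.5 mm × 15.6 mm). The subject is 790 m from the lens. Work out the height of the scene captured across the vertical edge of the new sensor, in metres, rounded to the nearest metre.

The focal length stays 30.6 mm; the relevant sensor dimension is now h = 15.6 mm. Object distance dₒ = 790 m = 790000 mm.
Thin-lens field height W = h·(dₒ − f)/f = 15.6 × (790000 − 30.6)/30.6 ≈ 402729.498 mm = 402.729 m.

403 m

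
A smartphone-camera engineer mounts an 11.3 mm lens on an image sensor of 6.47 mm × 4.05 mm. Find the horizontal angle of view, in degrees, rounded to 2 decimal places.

Angle of view α = 2·arctan(w/2f) with w = 6.47 mm and f = 11.3 mm.
w/2f = 0.28628; arctan(0.28628) ≈ 15.9755°, so α ≈ 31.9511°.

31.95°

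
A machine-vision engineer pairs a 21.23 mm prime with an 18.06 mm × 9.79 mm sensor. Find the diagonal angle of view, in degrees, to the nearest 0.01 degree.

Sensor diagonal = √(18.06² + 9.79²) = √422.0077 ≈ 20.5428 mm.
Angle of view α = 2·arctan(d/2f) with d = 20.5428 mm and f = 21.23 mm.
d/2f = 0.48382; arctan(0.48382) ≈ 25.8184°, so α ≈ 51.6369°.

51.64°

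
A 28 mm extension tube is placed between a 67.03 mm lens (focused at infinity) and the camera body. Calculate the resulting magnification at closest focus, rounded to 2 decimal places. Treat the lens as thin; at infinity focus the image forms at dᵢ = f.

0.42×

The tube moves the image plane from f to f + e, so dᵢ = 67.03 + 28 = 95.03 mm. Focus is achieved when 1/f = 1/dₒ + 1/dᵢ, giving dₒ = 1/(1/f − 1/(f+e)).
Magnification m = dᵢ/dₒ = (f+e)·(1/f − 1/(f+e)) = e/f = 28/67.03 ≈ 0.4177.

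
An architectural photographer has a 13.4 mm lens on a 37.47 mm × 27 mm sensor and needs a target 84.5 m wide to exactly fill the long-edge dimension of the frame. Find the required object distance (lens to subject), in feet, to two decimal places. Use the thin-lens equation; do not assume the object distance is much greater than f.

W: 84.5 m = 84500 mm.
Magnification m = w/W = dᵢ/dₒ; combined with 1/f = 1/dₒ + 1/dᵢ this gives dₒ = f·(1 + W/w).
dₒ = 13.4 mm × (1 + 84500/37.47) = 13.4 × 2256.1374 ≈ 30232.242 mm = 30232.242/304.8 ft = 99.1871 ft.

99.19 ft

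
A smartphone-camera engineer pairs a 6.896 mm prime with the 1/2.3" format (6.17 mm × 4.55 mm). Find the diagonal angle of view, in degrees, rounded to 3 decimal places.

Sensor diagonal = √(6.17² + 4.55²) = √58.7714 ≈ 7.6663 mm.
Angle of view α = 2·arctan(d/2f) with d = 7.6663 mm and f = 6.896 mm.
d/2f = 0.55585; arctan(0.55585) ≈ 29.0674°, so α ≈ 58.1348°.

58.135°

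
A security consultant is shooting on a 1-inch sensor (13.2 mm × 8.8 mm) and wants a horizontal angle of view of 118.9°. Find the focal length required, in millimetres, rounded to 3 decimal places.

From α = 2·arctan(w/2f) we get f = w / (2·tan(α/2)).
With w = 13.2 mm and α/2 = 59.45°, tan(α/2) ≈ 1.69428, so f ≈ 13.2 / 3.38856 ≈ 3.8955 mm.

3.895 mm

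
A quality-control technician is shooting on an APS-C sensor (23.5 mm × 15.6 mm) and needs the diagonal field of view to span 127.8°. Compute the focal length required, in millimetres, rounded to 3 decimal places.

6.909 mm

Sensor diagonal = √(23.5² + 15.6²) = √795.6100 ≈ 28.2066 mm.
From α = 2·arctan(d/2f) we get f = d / (2·tan(α/2)).
With d = 28.2066 mm and α/2 = 63.9°, tan(α/2) ≈ 2.04125, so f ≈ 28.2066 / 4.08251 ≈ 6.9091 mm.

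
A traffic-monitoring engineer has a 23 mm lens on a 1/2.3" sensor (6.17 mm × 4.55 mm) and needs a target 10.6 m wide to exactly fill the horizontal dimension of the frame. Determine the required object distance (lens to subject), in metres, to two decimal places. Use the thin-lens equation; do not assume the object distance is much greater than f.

39.54 m

W: 10.6 m = 10600 mm.
Magnification m = w/W = dᵢ/dₒ; combined with 1/f = 1/dₒ + 1/dᵢ this gives dₒ = f·(1 + W/w).
dₒ = 23 mm × (1 + 10600/6.17) = 23 × 1718.9903 ≈ 39536.776 mm = 39.5368 m.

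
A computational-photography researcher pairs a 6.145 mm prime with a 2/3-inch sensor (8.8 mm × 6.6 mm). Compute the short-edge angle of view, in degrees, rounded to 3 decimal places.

56.474°

Angle of view α = 2·arctan(h/2f) with h = 6.6 mm and f = 6.145 mm.
h/2f = 0.53702; arctan(0.53702) ≈ 28.2368°, so α ≈ 56.4736°.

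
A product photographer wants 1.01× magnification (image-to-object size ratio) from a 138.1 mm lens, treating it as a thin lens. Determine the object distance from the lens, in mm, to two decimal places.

274.83 mm

With m = dᵢ/dₒ and 1/f = 1/dₒ + 1/dᵢ, substituting dᵢ = m·dₒ gives 1/f = (1 + 1/m)/dₒ, hence dₒ = f·(1 + 1/m).
dₒ = 138.1 × (1 + 1/1.01) = 138.1 × 1.99010 ≈ 274.833 mm.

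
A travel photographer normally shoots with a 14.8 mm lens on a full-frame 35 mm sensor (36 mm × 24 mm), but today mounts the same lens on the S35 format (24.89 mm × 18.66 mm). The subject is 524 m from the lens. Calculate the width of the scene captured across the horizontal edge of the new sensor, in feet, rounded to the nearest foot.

The focal length stays 14.8 mm; the relevant sensor dimension is now w = 24.89 mm. Object distance dₒ = 524 m = 524000 mm.
Thin-lens field width W = w·(dₒ − f)/f = 24.89 × (524000 − 14.8)/14.8 ≈ 881215.651 mm = 881215.651/304.8 ft = 2891.13 ft.

2891 ft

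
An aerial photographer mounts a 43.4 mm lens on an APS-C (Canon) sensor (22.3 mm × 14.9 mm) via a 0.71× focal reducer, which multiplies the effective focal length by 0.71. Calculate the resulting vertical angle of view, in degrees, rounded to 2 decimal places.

27.18°

Effective focal length f = 43.4 × 0.71 = 30.814 mm.
α = 2·arctan(14.9 / (2 × 30.814)) = 2·arctan(0.24177) ≈ 27.1835°.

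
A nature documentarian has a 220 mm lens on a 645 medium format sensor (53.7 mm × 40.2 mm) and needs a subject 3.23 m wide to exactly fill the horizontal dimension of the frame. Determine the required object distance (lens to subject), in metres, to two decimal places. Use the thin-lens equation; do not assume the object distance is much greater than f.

W: 3.23 m = 3230 mm.
Magnification m = w/W = dᵢ/dₒ; combined with 1/f = 1/dₒ + 1/dᵢ this gives dₒ = f·(1 + W/w).
dₒ = 220 mm × (1 + 3230/53.7) = 220 × 61.1490 ≈ 13452.775 mm = 13.4528 m.

13.45 m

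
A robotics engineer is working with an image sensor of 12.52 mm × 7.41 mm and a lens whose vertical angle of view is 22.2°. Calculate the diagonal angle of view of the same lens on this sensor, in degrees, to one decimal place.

42.1°

From the vertical AOV: f = 7.41 / (2·tan(11.1°)) = 7.41 / 0.39238 ≈ 18.8845 mm.
Sensor diagonal = √(12.52² + 7.41²) = √211.6585 ≈ 14.5485 mm.
Diagonal AOV = 2·arctan(14.5485 / (2 × 18.8845)) = 2·arctan(0.38520) ≈ 42.1329°.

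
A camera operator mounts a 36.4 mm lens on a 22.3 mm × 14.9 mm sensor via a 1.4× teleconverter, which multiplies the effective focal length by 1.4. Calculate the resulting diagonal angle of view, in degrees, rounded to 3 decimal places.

29.486°

Effective focal length f = 36.4 × 1.4 = 50.96 mm.
Sensor diagonal = √(22.3² + 14.9²) = √719.3000 ≈ 26.8198 mm.
α = 2·arctan(26.820 / (2 × 50.96)) = 2·arctan(0.26315) ≈ 29.4858°.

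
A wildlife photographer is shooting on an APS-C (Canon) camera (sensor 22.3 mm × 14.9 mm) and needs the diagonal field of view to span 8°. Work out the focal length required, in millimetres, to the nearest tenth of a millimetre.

Sensor diagonal = √(22.3² + 14.9²) = √719.3000 ≈ 26.8198 mm.
From α = 2·arctan(d/2f) we get f = d / (2·tan(α/2)).
With d = 26.8198 mm and α/2 = 4°, tan(α/2) ≈ 0.06993, so f ≈ 26.8198 / 0.13985 ≈ 191.7703 mm.

191.8 mm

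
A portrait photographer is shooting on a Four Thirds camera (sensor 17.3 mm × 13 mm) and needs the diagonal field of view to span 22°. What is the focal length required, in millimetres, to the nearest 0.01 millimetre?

55.66 mm

Sensor diagonal = √(17.3² + 13²) = √468.2900 ≈ 21.6400 mm.
From α = 2·arctan(d/2f) we get f = d / (2·tan(α/2)).
With d = 21.6400 mm and α/2 = 11°, tan(α/2) ≈ 0.19438, so f ≈ 21.6400 / 0.38876 ≈ 55.6641 mm.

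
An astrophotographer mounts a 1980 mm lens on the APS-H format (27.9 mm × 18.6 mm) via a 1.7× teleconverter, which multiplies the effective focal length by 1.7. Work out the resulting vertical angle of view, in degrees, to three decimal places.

Effective focal length f = 1980 × 1.7 = 3366 mm.
α = 2·arctan(18.6 / (2 × 3366)) = 2·arctan(0.00276) ≈ 0.3166°.

0.317°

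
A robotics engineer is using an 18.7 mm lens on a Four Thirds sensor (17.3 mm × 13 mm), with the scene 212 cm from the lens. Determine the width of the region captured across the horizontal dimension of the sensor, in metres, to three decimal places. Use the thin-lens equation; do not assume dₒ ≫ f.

1.944 m

dₒ: 212 cm = 2120 mm.
Similar triangles through the lens centre give W/dₒ = w/dᵢ; with 1/f = 1/dₒ + 1/dᵢ this gives W = w·(dₒ − f)/f.
W = 17.3 mm × (2120 − 18.7) / 18.7 = 17.3 × 112.3690 ≈ 1943.983 mm = 1.94398 m.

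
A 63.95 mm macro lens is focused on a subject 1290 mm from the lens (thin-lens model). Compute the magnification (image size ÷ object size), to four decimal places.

0.0522×

Thin lens: 1/f = 1/dₒ + 1/dᵢ → 1/dᵢ = 1/63.95 − 1/1290 = 0.0148620 mm⁻¹, so dᵢ ≈ 67.2856 mm.
Magnification m = dᵢ/dₒ = 67.2856/1290 ≈ 0.05216.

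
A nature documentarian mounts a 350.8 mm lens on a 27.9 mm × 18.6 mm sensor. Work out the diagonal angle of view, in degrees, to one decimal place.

5.5°

Sensor diagonal = √(27.9² + 18.6²) = √1124.3700 ≈ 33.5316 mm.
Angle of view α = 2·arctan(d/2f) with d = 33.5316 mm and f = 350.8 mm.
d/2f = 0.04779; arctan(0.04779) ≈ 2.7363°, so α ≈ 5.4725°.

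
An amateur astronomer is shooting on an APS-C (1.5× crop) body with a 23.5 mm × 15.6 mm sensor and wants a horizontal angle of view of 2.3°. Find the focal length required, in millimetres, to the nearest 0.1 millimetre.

585.3 mm

From α = 2·arctan(w/2f) we get f = w / (2·tan(α/2)).
With w = 23.5 mm and α/2 = 1.15°, tan(α/2) ≈ 0.02007, so f ≈ 23.5 / 0.04015 ≈ 585.3348 mm.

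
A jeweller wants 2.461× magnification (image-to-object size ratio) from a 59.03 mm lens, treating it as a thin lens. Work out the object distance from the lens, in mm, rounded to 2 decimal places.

With m = dᵢ/dₒ and 1/f = 1/dₒ + 1/dᵢ, substituting dᵢ = m·dₒ gives 1/f = (1 + 1/m)/dₒ, hence dₒ = f·(1 + 1/m).
dₒ = 59.03 × (1 + 1/2.461) = 59.03 × 1.40634 ≈ 83.016 mm.

83.02 mm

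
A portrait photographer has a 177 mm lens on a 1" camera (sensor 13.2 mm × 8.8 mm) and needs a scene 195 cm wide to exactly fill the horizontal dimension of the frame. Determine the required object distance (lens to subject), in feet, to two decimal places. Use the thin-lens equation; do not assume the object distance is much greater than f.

86.37 ft

W: 195 cm = 1950 mm.
Magnification m = w/W = dᵢ/dₒ; combined with 1/f = 1/dₒ + 1/dᵢ this gives dₒ = f·(1 + W/w).
dₒ = 177 mm × (1 + 1950/13.2) = 177 × 148.7273 ≈ 26324.727 mm = 26324.727/304.8 ft = 86.3672 ft.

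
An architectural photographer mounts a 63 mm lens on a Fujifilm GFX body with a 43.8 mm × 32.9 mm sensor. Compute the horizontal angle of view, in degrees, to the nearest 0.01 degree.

Angle of view α = 2·arctan(w/2f) with w = 43.8 mm and f = 63 mm.
w/2f = 0.34762; arctan(0.34762) ≈ 19.1684°, so α ≈ 38.3369°.

38.34°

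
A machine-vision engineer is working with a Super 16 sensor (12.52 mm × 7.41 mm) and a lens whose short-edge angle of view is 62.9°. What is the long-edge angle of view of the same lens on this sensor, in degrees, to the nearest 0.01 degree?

91.88°

From the short-edge AOV: f = 7.41 / (2·tan(31.45°)) = 7.41 / 1.22320 ≈ 6.0579 mm.
Long-edge AOV = 2·arctan(12.52 / (2 × 6.0579)) = 2·arctan(1.03337) ≈ 91.8802°.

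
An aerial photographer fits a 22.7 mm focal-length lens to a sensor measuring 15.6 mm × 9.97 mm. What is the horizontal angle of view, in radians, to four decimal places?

Angle of view α = 2·arctan(w/2f) with w = 15.6 mm and f = 22.7 mm.
w/2f = 0.34361; arctan(0.34361) ≈ 0.3310 rad, so α ≈ 0.6619 rad.

0.6619 rad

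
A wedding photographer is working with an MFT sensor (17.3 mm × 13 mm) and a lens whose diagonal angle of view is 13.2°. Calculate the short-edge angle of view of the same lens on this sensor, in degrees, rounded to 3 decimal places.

Sensor diagonal = √(17.3² + 13²) = √468.2900 ≈ 21.6400 mm.
From the diagonal AOV: f = 21.6400 / (2·tan(6.6°)) = 21.6400 / 0.23141 ≈ 93.5146 mm.
Short-edge AOV = 2·arctan(13 / (2 × 93.5146)) = 2·arctan(0.06951) ≈ 7.9522°.

7.952°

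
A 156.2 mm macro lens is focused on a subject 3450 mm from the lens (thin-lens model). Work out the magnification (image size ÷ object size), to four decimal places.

Thin lens: 1/f = 1/dₒ + 1/dᵢ → 1/dᵢ = 1/156.2 − 1/3450 = 0.0061122 mm⁻¹, so dᵢ ≈ 163.6074 mm.
Magnification m = dᵢ/dₒ = 163.6074/3450 ≈ 0.04742.

0.0474×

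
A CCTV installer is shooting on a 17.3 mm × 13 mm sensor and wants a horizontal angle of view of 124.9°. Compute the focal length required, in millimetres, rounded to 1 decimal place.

From α = 2·arctan(w/2f) we get f = w / (2·tan(α/2)).
With w = 17.3 mm and α/2 = 62.45°, tan(α/2) ≈ 1.91690, so f ≈ 17.3 / 3.83379 ≈ 4.5125 mm.

4.5 mm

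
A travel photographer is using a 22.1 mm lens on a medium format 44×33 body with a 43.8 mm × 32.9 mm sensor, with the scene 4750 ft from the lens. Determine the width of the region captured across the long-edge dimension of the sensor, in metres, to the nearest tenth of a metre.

2869.4 m

dₒ: 4750 ft × 304.8 mm/ft = 1447799.95 mm.
Similar triangles through the lens centre give W/dₒ = w/dᵢ; with 1/f = 1/dₒ + 1/dᵢ this gives W = w·(dₒ − f)/f.
W = 43.8 mm × (1.4478e+06 − 22.1) / 22.1 = 43.8 × 65510.3101 ≈ 2869351.583 mm = 2869.35 m.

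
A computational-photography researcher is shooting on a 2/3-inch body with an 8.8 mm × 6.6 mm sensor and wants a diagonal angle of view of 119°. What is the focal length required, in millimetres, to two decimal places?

Sensor diagonal = √(8.8² + 6.6²) = √121.0000 ≈ 11.0000 mm.
From α = 2·arctan(d/2f) we get f = d / (2·tan(α/2)).
With d = 11.0000 mm and α/2 = 59.5°, tan(α/2) ≈ 1.69766, so f ≈ 11.0000 / 3.39533 ≈ 3.2397 mm.

3.24 mm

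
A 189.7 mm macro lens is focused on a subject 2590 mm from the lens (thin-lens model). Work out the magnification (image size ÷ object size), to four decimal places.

0.0790×

Thin lens: 1/f = 1/dₒ + 1/dᵢ → 1/dᵢ = 1/189.7 − 1/2590 = 0.0048854 mm⁻¹, so dᵢ ≈ 204.6923 mm.
Magnification m = dᵢ/dₒ = 204.6923/2590 ≈ 0.07903.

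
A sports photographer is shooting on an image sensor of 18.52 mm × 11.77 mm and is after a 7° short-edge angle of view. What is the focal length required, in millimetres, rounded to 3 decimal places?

96.219 mm

From α = 2·arctan(h/2f) we get f = h / (2·tan(α/2)).
With h = 11.77 mm and α/2 = 3.5°, tan(α/2) ≈ 0.06116, so f ≈ 11.77 / 0.12233 ≈ 96.2189 mm.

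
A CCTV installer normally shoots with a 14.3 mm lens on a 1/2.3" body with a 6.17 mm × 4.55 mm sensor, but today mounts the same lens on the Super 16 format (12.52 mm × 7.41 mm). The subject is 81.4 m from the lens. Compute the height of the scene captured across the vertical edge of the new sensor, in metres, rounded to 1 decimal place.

42.2 m

The focal length stays 14.3 mm; the relevant sensor dimension is now h = 7.41 mm. Object distance dₒ = 81.4 m = 81400 mm.
Thin-lens field height W = h·(dₒ − f)/f = 7.41 × (81400 − 14.3)/14.3 ≈ 42172.590 mm = 42.1726 m.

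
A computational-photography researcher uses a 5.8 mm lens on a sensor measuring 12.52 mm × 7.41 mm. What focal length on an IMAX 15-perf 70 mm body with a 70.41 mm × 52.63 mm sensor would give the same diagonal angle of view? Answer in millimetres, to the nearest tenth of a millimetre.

35.0 mm

Sensor diagonal = √(12.52² + 7.41²) = √211.6585 ≈ 14.5485 mm.
Sensor diagonal = √(70.41² + 52.63²) = √7727.4850 ≈ 87.9061 mm.
Equal angle of view means equal diagonal/f ratio, so f₂ = f₁ · (diagonal₂/diagonal₁) = 5.8 × 87.9061/14.5485.
f₂ = 5.8 × 6.04229 ≈ 35.045 mm.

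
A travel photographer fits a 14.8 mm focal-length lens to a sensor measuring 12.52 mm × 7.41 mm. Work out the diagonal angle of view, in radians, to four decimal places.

Sensor diagonal = √(12.52² + 7.41²) = √211.6585 ≈ 14.5485 mm.
Angle of view α = 2·arctan(d/2f) with d = 14.5485 mm and f = 14.8 mm.
d/2f = 0.49150; arctan(0.49150) ≈ 0.4568 rad, so α ≈ 0.9137 rad.

0.9137 rad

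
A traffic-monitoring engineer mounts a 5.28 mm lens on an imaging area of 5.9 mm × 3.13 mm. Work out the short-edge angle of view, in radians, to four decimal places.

Angle of view α = 2·arctan(h/2f) with h = 3.13 mm and f = 5.28 mm.
h/2f = 0.29640; arctan(0.29640) ≈ 0.2882 rad, so α ≈ 0.5763 rad.

0.5763 rad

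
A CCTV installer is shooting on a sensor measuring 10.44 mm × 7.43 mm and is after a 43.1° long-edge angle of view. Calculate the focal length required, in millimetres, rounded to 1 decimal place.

From α = 2·arctan(w/2f) we get f = w / (2·tan(α/2)).
With w = 10.44 mm and α/2 = 21.55°, tan(α/2) ≈ 0.39492, so f ≈ 10.44 / 0.78984 ≈ 13.2179 mm.

13.2 mm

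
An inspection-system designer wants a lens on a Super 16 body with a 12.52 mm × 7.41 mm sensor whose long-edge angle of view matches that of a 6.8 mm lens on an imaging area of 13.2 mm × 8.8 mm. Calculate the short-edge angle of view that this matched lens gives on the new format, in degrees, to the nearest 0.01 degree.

Equal long-edge AOV ⇒ f₂ = f₁ · 12.52/13.2 = 6.8 × 0.94848 ≈ 6.4497 mm.
Short-edge AOV on the new format = 2·arctan(7.41 / (2 × 6.4497)) = 2·arctan(0.57445) ≈ 59.7500°.

59.75°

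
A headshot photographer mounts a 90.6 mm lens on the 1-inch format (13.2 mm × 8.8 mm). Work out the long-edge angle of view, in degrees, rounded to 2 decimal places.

8.33°

Angle of view α = 2·arctan(w/2f) with w = 13.2 mm and f = 90.6 mm.
w/2f = 0.07285; arctan(0.07285) ≈ 4.1665°, so α ≈ 8.3330°.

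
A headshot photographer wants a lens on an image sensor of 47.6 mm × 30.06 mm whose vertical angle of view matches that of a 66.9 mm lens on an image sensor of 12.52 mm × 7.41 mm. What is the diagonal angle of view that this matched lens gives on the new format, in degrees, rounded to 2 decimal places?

Equal vertical AOV ⇒ f₂ = f₁ · 30.06/7.41 = 66.9 × 4.05668 ≈ 271.3919 mm.
Sensor diagonal = √(47.6² + 30.06²) = √3169.3636 ≈ 56.2971 mm.
Diagonal AOV on the new format = 2·arctan(56.2971 / (2 × 271.3919)) = 2·arctan(0.10372) ≈ 11.8430°.

11.84°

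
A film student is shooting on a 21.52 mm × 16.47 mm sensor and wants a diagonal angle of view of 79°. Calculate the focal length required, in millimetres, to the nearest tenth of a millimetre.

Sensor diagonal = √(21.52² + 16.47²) = √734.3713 ≈ 27.0993 mm.
From α = 2·arctan(d/2f) we get f = d / (2·tan(α/2)).
With d = 27.0993 mm and α/2 = 39.5°, tan(α/2) ≈ 0.82434, so f ≈ 27.0993 / 1.64867 ≈ 16.4370 mm.

16.4 mm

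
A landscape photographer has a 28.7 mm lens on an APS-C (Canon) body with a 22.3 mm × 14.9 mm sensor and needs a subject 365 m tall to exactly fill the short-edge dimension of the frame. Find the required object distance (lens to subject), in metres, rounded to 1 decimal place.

W: 365 m = 365000 mm.
Magnification m = h/W = dᵢ/dₒ; combined with 1/f = 1/dₒ + 1/dᵢ this gives dₒ = f·(1 + W/h).
dₒ = 28.7 mm × (1 + 365000/14.9) = 28.7 × 24497.6443 ≈ 703082.391 mm = 703.082 m.

703.1 m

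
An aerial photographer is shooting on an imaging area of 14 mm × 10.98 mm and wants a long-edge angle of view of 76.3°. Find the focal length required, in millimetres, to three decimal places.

From α = 2·arctan(w/2f) we get f = w / (2·tan(α/2)).
With w = 14 mm and α/2 = 38.15°, tan(α/2) ≈ 0.78551, so f ≈ 14 / 1.57102 ≈ 8.9114 mm.

8.911 mm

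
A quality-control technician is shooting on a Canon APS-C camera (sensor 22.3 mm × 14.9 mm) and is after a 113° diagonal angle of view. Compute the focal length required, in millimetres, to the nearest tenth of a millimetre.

8.9 mm

Sensor diagonal = √(22.3² + 14.9²) = √719.3000 ≈ 26.8198 mm.
From α = 2·arctan(d/2f) we get f = d / (2·tan(α/2)).
With d = 26.8198 mm and α/2 = 56.5°, tan(α/2) ≈ 1.51084, so f ≈ 26.8198 / 3.02167 ≈ 8.8758 mm.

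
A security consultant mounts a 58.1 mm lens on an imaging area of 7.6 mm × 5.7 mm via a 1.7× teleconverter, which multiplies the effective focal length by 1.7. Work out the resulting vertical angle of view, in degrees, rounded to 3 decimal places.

Effective focal length f = 58.1 × 1.7 = 98.77 mm.
α = 2·arctan(5.7 / (2 × 98.77)) = 2·arctan(0.02885) ≈ 3.3056°.

3.306°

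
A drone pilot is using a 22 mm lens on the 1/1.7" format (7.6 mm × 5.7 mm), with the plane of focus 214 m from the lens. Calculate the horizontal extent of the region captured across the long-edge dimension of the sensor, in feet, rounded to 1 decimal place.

242.5 ft

dₒ: 214 m = 214000 mm.
Similar triangles through the lens centre give W/dₒ = w/dᵢ; with 1/f = 1/dₒ + 1/dᵢ this gives W = w·(dₒ − f)/f.
W = 7.6 mm × (214000 − 22) / 22 = 7.6 × 9726.2727 ≈ 73919.673 mm = 73919.673/304.8 ft = 242.519 ft.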